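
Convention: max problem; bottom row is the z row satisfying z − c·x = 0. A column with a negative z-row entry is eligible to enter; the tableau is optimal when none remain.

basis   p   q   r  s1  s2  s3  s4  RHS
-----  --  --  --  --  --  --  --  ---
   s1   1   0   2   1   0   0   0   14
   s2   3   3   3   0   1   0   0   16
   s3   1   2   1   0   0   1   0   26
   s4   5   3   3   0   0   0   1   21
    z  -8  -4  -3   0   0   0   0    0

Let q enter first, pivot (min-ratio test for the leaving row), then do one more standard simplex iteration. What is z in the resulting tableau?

94/3

Ratio test on column q — row 1: entry 0 ≤ 0; row 2: 16/3 = 16/3; row 3: 26/2 = 13; row 4: 21/3 = 7. Minimum is 16/3 at row 2 (s2 leaves); pivot element 3.
Pivot on row 2; the z-row RHS becomes 0 − (-4)·(16/3) = 64/3.
Next entering variable (most negative z-row entry -4): p.
Ratio test on column p — row 1: 14/1 = 14; row 2: (16/3)/1 = 16/3; row 3: entry -1 ≤ 0; row 4: 5/2 = 5/2. Minimum is 5/2 at row 4 (s4 leaves); pivot element 2.
After the second pivot the z-row RHS is 64/3 − (-4)·(5/2) = 94/3.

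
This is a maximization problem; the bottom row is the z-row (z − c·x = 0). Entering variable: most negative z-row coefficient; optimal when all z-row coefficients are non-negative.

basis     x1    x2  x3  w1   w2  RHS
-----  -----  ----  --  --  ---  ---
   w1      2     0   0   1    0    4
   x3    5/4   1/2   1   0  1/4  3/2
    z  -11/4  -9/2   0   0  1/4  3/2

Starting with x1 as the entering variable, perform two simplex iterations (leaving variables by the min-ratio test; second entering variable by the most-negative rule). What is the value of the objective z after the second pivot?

15

Ratio test on column x1 — row 1: 4/2 = 2; row 2: (3/2)/(5/4) = 6/5. Minimum is 6/5 at row 2 (x3 leaves); pivot element 5/4.
Pivot on row 2; the z-row RHS becomes 3/2 − (-11/4)·(6/5) = 24/5.
Next entering variable (most negative z-row entry -17/5): x2.
Ratio test on column x2 — row 1: entry -4/5 ≤ 0; row 2: (6/5)/(2/5) = 3. Minimum is 3 at row 2 (x1 leaves); pivot element 2/5.
After the second pivot the z-row RHS is 24/5 − (-17/5)·3 = 15.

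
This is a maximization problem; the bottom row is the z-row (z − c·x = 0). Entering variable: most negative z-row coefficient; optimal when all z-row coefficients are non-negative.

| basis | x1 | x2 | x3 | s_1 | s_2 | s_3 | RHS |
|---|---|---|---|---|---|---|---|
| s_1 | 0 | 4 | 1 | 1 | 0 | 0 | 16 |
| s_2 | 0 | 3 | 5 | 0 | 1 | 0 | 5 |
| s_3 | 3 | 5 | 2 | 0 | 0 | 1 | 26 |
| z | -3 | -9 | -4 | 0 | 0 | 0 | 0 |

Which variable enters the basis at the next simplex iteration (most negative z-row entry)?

x2

Negative z-row entries: x1: -3, x2: -9, x3: -4.
The most negative is -9 in column x2, so x2 enters.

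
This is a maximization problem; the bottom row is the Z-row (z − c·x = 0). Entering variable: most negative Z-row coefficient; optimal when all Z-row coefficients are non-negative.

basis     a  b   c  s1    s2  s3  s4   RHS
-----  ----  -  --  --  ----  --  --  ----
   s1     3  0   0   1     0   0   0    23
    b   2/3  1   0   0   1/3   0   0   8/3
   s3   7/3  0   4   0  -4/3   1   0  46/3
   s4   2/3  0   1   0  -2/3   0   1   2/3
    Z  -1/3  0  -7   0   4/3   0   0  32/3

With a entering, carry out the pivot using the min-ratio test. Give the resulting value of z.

11

Ratio test on column a — row 1: 23/3 = 23/3; row 2: (8/3)/(2/3) = 4; row 3: (46/3)/(7/3) = 46/7; row 4: (2/3)/(2/3) = 1. Minimum is 1 at row 4 (s4 leaves); pivot element 2/3.
Pivot on row 4; the Z-row RHS becomes 32/3 − (-1/3)·1 = 11.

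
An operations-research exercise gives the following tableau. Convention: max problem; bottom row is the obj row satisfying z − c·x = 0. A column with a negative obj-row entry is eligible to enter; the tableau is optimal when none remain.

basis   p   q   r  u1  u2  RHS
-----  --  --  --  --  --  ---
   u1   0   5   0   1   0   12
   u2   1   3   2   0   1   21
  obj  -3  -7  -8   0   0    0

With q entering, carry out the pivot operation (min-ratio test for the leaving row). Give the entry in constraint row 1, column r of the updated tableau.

0

Ratio test on column q — row 1: 12/5 = 12/5; row 2: 21/3 = 7. Minimum is 12/5 at row 1 (u1 leaves); pivot element 5.
Divide row 1 by 5; eliminate column q from the other rows.
In the new row 1, the r entry is the old entry divided by the pivot: 0/5 = 0.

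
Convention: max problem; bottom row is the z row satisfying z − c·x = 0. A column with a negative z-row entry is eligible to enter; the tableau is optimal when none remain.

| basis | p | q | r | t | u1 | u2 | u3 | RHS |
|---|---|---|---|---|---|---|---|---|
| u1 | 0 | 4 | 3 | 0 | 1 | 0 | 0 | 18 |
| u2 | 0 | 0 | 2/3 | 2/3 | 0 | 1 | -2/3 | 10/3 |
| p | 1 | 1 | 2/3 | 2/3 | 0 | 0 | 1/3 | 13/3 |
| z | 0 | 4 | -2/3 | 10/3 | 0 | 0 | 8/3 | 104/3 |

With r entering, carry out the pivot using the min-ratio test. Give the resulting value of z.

Ratio test on column r — row 1: 18/3 = 6; row 2: (10/3)/(2/3) = 5; row 3: (13/3)/(2/3) = 13/2. Minimum is 5 at row 2 (u2 leaves); pivot element 2/3.
Pivot on row 2; the z-row RHS becomes 104/3 − (-2/3)·5 = 38.

38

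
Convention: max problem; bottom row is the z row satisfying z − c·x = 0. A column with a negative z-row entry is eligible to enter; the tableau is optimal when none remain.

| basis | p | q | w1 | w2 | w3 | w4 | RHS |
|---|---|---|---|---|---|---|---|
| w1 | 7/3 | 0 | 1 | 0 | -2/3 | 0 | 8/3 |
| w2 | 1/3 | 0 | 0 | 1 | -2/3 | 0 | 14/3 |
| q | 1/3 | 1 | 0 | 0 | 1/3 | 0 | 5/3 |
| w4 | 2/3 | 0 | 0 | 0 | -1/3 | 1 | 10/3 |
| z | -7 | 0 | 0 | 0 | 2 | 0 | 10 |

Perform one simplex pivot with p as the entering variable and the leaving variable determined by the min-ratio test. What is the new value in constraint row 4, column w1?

-2/7

Ratio test on column p — row 1: (8/3)/(7/3) = 8/7; row 2: (14/3)/(1/3) = 14; row 3: (5/3)/(1/3) = 5; row 4: (10/3)/(2/3) = 5. Minimum is 8/7 at row 1 (w1 leaves); pivot element 7/3.
Divide row 1 by 7/3; eliminate column p from the other rows.
Row 4 update in column w1: 0 − (2/3)·(3/7) = -2/7.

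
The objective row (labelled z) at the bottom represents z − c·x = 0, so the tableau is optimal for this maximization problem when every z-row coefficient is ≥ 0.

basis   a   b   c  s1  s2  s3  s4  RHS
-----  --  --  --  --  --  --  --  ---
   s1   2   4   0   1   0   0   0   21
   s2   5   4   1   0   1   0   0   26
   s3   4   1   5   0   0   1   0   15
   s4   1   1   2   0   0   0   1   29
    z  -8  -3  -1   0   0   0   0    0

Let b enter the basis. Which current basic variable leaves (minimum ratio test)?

Column b entries and ratios — s1: 21/4 = 21/4; s2: 26/4 = 13/2; s3: 15/1 = 15; s4: 29/1 = 29.
Smallest ratio is 21/4 in the row of s1, so s1 leaves.

s1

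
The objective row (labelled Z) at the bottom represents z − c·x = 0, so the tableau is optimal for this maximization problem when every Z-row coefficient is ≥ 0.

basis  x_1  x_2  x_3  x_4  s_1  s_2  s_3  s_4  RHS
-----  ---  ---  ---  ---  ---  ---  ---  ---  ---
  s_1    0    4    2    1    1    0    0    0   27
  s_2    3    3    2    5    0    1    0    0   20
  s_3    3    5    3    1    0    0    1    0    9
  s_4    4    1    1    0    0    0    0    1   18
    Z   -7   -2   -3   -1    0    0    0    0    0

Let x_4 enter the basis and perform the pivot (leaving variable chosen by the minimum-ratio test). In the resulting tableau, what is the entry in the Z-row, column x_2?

-7/5

Ratio test on column x_4 — row 1: 27/1 = 27; row 2: 20/5 = 4; row 3: 9/1 = 9; row 4: entry 0 ≤ 0. Minimum is 4 at row 2 (s_2 leaves); pivot element 5.
Divide row 2 by 5; eliminate column x_4 from the other rows.
Z-row update in column x_2: -2 − (-1)·(3/5) = -7/5.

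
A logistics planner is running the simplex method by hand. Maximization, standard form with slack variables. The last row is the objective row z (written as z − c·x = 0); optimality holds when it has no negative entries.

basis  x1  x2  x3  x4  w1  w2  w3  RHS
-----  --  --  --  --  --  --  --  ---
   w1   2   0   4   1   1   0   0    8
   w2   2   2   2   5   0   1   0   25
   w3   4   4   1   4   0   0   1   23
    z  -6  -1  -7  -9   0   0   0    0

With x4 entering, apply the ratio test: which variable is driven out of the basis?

Column x4 entries and ratios — w1: 8/1 = 8; w2: 25/5 = 5; w3: 23/4 = 23/4.
Smallest ratio is 5 in the row of w2, so w2 leaves.

w2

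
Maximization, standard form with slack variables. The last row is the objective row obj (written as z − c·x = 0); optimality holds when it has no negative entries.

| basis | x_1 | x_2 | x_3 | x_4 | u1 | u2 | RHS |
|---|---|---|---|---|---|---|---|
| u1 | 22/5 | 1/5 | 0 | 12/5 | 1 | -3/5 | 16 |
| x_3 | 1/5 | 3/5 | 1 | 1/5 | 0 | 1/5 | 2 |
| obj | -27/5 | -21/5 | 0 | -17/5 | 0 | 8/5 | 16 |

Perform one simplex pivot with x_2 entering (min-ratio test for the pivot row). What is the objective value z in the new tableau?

Ratio test on column x_2 — row 1: 16/(1/5) = 80; row 2: 2/(3/5) = 10/3. Minimum is 10/3 at row 2 (x_3 leaves); pivot element 3/5.
Pivot on row 2; the obj-row RHS becomes 16 − (-21/5)·(10/3) = 30.

30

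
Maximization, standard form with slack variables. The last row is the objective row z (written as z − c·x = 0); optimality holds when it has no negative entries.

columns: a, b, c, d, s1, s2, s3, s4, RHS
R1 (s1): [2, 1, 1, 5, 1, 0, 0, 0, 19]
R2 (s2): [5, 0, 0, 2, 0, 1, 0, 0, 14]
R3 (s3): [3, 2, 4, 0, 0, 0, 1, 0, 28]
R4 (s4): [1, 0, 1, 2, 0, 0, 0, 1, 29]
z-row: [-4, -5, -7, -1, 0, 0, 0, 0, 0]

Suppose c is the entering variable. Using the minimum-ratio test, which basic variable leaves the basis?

Column c entries and ratios — s1: 19/1 = 19; s2: 0 ≤ 0, skip; s3: 28/4 = 7; s4: 29/1 = 29.
Smallest ratio is 7 in the row of s3, so s3 leaves.

s3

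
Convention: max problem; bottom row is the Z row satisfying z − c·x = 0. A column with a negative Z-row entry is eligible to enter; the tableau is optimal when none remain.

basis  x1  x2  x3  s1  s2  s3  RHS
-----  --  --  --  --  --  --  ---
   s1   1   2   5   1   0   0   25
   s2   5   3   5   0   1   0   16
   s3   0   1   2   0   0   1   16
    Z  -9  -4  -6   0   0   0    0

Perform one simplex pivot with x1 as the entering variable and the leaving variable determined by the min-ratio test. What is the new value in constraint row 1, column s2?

Ratio test on column x1 — row 1: 25/1 = 25; row 2: 16/5 = 16/5; row 3: entry 0 ≤ 0. Minimum is 16/5 at row 2 (s2 leaves); pivot element 5.
Divide row 2 by 5; eliminate column x1 from the other rows.
Row 1 update in column s2: 0 − 1·(1/5) = -1/5.

-1/5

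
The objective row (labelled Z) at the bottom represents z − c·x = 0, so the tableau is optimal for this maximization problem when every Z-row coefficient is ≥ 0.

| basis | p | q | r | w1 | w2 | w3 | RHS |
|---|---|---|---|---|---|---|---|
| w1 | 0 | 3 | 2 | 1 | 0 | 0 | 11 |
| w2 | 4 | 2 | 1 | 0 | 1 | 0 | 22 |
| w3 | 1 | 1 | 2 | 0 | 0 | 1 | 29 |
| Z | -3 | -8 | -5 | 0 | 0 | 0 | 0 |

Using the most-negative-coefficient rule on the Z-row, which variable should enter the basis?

q

Negative Z-row entries: p: -3, q: -8, r: -5.
The most negative is -8 in column q, so q enters.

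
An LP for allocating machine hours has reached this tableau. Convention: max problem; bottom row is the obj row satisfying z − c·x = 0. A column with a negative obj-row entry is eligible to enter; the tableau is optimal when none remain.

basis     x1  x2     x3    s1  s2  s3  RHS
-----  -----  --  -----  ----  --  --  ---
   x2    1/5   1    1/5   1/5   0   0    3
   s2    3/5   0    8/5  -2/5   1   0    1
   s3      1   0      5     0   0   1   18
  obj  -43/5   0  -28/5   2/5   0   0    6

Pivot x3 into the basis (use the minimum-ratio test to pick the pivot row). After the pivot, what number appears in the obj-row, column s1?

Ratio test on column x3 — row 1: 3/(1/5) = 15; row 2: 1/(8/5) = 5/8; row 3: 18/5 = 18/5. Minimum is 5/8 at row 2 (s2 leaves); pivot element 8/5.
Divide row 2 by 8/5; eliminate column x3 from the other rows.
obj-row update in column s1: 2/5 − (-28/5)·(-1/4) = -1.

-1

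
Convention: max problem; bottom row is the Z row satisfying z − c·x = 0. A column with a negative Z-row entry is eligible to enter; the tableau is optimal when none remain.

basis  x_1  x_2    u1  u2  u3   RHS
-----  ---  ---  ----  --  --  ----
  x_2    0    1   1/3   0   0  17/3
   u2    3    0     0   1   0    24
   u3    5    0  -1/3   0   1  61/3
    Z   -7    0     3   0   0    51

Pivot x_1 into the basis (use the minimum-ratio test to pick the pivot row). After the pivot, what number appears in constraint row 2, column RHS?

59/5

Ratio test on column x_1 — row 1: entry 0 ≤ 0; row 2: 24/3 = 8; row 3: (61/3)/5 = 61/15. Minimum is 61/15 at row 3 (u3 leaves); pivot element 5.
Divide row 3 by 5; eliminate column x_1 from the other rows.
Row 2 update in column RHS: 24 − 3·(61/15) = 59/5.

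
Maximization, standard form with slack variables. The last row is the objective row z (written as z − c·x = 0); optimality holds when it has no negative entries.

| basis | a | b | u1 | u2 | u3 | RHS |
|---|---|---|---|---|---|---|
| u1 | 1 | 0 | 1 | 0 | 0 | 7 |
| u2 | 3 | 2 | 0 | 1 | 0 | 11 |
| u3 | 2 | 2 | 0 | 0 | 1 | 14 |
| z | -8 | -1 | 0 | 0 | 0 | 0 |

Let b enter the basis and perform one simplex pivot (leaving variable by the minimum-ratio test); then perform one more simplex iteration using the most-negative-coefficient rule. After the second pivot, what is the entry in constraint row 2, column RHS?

11/3

Ratio test on column b — row 1: entry 0 ≤ 0; row 2: 11/2 = 11/2; row 3: 14/2 = 7. Minimum is 11/2 at row 2 (u2 leaves); pivot element 2.
Divide row 2 by 2; eliminate column b from the other rows.
Second iteration: most negative z-row entry is -13/2 in column a, so a enters.
Ratio test on column a — row 1: 7/1 = 7; row 2: (11/2)/(3/2) = 11/3; row 3: entry -1 ≤ 0. Minimum is 11/3 at row 2 (b leaves); pivot element 3/2.
Divide row 2 by 3/2; eliminate column a from the other rows.
After both pivots, the entry at constraint row 2, column RHS is 11/3.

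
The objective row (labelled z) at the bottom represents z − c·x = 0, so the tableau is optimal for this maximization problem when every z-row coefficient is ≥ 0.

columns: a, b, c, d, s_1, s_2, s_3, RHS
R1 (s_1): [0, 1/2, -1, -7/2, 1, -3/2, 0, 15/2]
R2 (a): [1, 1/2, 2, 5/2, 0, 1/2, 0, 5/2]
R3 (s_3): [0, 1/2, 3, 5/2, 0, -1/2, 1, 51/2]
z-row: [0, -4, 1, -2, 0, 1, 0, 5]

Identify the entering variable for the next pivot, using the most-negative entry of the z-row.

Negative z-row entries: b: -4, d: -2.
The most negative is -4 in column b, so b enters.

b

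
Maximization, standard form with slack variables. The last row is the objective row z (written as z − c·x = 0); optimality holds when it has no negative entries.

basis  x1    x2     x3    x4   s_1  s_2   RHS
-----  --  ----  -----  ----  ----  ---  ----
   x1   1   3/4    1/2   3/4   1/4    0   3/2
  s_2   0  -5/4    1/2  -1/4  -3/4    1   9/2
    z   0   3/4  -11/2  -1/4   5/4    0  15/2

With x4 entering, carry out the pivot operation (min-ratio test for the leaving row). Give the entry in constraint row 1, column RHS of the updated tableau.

Ratio test on column x4 — row 1: (3/2)/(3/4) = 2; row 2: entry -1/4 ≤ 0. Minimum is 2 at row 1 (x1 leaves); pivot element 3/4.
Divide row 1 by 3/4; eliminate column x4 from the other rows.
In the new row 1, the RHS entry is the old entry divided by the pivot: (3/2)/(3/4) = 2.

2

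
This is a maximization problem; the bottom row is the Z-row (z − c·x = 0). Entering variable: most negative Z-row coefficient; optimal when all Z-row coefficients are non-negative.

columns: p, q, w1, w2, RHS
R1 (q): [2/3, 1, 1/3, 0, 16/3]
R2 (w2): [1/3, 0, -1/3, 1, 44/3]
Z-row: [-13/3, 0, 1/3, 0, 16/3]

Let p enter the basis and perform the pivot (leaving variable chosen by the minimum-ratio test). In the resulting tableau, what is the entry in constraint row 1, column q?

Ratio test on column p — row 1: (16/3)/(2/3) = 8; row 2: (44/3)/(1/3) = 44. Minimum is 8 at row 1 (q leaves); pivot element 2/3.
Divide row 1 by 2/3; eliminate column p from the other rows.
In the new row 1, the q entry is the old entry divided by the pivot: 1/(2/3) = 3/2.

3/2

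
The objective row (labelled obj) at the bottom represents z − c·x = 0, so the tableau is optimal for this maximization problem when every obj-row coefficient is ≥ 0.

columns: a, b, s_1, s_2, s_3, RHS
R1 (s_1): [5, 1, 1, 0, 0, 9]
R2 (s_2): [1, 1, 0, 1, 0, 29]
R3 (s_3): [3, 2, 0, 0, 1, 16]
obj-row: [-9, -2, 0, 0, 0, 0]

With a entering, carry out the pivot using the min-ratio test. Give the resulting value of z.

Ratio test on column a — row 1: 9/5 = 9/5; row 2: 29/1 = 29; row 3: 16/3 = 16/3. Minimum is 9/5 at row 1 (s_1 leaves); pivot element 5.
Pivot on row 1; the obj-row RHS becomes 0 − (-9)·(9/5) = 81/5.

81/5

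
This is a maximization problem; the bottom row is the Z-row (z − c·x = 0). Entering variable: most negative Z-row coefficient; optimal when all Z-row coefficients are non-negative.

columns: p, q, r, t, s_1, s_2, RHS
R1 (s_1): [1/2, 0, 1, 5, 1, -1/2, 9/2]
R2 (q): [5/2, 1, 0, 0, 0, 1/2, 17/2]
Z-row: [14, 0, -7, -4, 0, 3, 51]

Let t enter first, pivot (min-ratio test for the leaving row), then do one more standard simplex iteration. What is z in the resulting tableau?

Ratio test on column t — row 1: (9/2)/5 = 9/10; row 2: entry 0 ≤ 0. Minimum is 9/10 at row 1 (s_1 leaves); pivot element 5.
Pivot on row 1; the Z-row RHS becomes 51 − (-4)·(9/10) = 273/5.
Next entering variable (most negative Z-row entry -31/5): r.
Ratio test on column r — row 1: (9/10)/(1/5) = 9/2; row 2: entry 0 ≤ 0. Minimum is 9/2 at row 1 (t leaves); pivot element 1/5.
After the second pivot the Z-row RHS is 273/5 − (-31/5)·(9/2) = 165/2.

165/2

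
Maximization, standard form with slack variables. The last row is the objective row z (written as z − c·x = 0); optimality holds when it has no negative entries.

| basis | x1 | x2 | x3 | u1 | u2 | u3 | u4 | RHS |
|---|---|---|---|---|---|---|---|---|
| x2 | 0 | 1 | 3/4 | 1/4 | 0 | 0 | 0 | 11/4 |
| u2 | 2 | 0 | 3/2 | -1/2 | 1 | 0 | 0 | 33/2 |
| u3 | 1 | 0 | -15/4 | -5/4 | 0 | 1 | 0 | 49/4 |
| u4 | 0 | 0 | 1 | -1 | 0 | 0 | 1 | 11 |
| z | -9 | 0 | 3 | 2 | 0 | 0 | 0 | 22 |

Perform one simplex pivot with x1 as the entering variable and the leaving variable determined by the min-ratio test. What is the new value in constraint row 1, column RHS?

11/4

Ratio test on column x1 — row 1: entry 0 ≤ 0; row 2: (33/2)/2 = 33/4; row 3: (49/4)/1 = 49/4; row 4: entry 0 ≤ 0. Minimum is 33/4 at row 2 (u2 leaves); pivot element 2.
Divide row 2 by 2; eliminate column x1 from the other rows.
Row 1 update in column RHS: 11/4 − 0·(33/4) = 11/4.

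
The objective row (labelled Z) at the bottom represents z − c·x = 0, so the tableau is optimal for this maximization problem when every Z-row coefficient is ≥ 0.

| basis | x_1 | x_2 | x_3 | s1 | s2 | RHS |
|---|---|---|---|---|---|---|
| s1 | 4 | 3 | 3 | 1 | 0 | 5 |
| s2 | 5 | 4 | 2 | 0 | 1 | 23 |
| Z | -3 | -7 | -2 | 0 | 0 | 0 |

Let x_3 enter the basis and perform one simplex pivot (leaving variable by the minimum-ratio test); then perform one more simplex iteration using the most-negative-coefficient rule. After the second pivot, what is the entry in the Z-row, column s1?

7/3

Ratio test on column x_3 — row 1: 5/3 = 5/3; row 2: 23/2 = 23/2. Minimum is 5/3 at row 1 (s1 leaves); pivot element 3.
Divide row 1 by 3; eliminate column x_3 from the other rows.
Second iteration: most negative Z-row entry is -5 in column x_2, so x_2 enters.
Ratio test on column x_2 — row 1: (5/3)/1 = 5/3; row 2: (59/3)/2 = 59/6. Minimum is 5/3 at row 1 (x_3 leaves); pivot element 1.
Divide row 1 by 1; eliminate column x_2 from the other rows.
After both pivots, the entry at the Z-row, column s1 is 7/3.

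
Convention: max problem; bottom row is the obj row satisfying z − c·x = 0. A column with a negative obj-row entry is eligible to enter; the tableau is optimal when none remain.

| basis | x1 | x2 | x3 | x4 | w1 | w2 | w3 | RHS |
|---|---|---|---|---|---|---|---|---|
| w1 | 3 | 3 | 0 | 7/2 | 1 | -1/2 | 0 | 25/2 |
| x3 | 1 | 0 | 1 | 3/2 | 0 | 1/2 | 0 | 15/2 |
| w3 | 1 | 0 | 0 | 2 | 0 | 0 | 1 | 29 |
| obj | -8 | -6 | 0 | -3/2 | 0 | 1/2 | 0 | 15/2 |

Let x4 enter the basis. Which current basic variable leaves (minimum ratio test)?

w1

Column x4 entries and ratios — w1: (25/2)/(7/2) = 25/7; x3: (15/2)/(3/2) = 5; w3: 29/2 = 29/2.
Smallest ratio is 25/7 in the row of w1, so w1 leaves.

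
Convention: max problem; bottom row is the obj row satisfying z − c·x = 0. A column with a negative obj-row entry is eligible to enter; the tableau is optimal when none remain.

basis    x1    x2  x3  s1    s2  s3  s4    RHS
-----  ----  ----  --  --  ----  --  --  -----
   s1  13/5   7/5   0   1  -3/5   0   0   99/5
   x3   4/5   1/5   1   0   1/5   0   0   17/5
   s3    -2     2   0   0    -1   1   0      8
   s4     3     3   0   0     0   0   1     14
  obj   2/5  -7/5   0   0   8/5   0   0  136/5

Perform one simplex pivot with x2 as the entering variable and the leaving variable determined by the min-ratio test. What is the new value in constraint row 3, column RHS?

4

Ratio test on column x2 — row 1: (99/5)/(7/5) = 99/7; row 2: (17/5)/(1/5) = 17; row 3: 8/2 = 4; row 4: 14/3 = 14/3. Minimum is 4 at row 3 (s3 leaves); pivot element 2.
Divide row 3 by 2; eliminate column x2 from the other rows.
In the new row 3, the RHS entry is the old entry divided by the pivot: 8/2 = 4.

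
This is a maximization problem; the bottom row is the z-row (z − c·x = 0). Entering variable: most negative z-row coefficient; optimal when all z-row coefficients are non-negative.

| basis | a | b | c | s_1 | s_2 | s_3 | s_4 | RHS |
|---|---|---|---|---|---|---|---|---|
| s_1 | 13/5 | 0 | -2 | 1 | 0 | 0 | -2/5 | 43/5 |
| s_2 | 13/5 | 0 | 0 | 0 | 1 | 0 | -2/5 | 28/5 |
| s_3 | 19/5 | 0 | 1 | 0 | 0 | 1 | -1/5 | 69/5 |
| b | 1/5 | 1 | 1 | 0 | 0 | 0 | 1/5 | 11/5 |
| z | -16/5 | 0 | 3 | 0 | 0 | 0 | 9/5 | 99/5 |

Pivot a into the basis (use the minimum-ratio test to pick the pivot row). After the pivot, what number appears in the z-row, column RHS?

Ratio test on column a — row 1: (43/5)/(13/5) = 43/13; row 2: (28/5)/(13/5) = 28/13; row 3: (69/5)/(19/5) = 69/19; row 4: (11/5)/(1/5) = 11. Minimum is 28/13 at row 2 (s_2 leaves); pivot element 13/5.
Divide row 2 by 13/5; eliminate column a from the other rows.
z-row update in column RHS: 99/5 − (-16/5)·(28/13) = 347/13.

347/13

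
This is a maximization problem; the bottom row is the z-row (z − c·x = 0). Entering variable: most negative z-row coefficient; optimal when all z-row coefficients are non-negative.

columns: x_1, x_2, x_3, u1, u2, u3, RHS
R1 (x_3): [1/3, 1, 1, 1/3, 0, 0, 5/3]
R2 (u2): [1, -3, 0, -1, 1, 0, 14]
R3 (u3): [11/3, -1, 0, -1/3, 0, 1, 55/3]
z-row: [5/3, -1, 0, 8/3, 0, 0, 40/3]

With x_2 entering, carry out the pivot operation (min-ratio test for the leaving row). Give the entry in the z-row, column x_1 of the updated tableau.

2

Ratio test on column x_2 — row 1: (5/3)/1 = 5/3; row 2: entry -3 ≤ 0; row 3: entry -1 ≤ 0. Minimum is 5/3 at row 1 (x_3 leaves); pivot element 1.
Divide row 1 by 1; eliminate column x_2 from the other rows.
z-row update in column x_1: 5/3 − (-1)·(1/3) = 2.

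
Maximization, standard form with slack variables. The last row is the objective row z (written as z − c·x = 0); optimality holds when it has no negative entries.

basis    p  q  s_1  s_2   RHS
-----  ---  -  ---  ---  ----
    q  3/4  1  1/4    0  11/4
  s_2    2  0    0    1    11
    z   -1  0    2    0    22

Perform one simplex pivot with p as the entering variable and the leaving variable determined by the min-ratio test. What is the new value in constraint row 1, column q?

Ratio test on column p — row 1: (11/4)/(3/4) = 11/3; row 2: 11/2 = 11/2. Minimum is 11/3 at row 1 (q leaves); pivot element 3/4.
Divide row 1 by 3/4; eliminate column p from the other rows.
In the new row 1, the q entry is the old entry divided by the pivot: 1/(3/4) = 4/3.

4/3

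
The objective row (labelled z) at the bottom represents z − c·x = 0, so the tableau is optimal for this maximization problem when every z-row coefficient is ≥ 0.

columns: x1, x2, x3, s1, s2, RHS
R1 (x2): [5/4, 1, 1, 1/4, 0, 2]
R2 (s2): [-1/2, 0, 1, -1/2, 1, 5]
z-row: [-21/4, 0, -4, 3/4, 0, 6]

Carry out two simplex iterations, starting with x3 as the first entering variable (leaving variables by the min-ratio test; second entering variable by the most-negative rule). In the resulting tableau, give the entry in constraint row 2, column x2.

Ratio test on column x3 — row 1: 2/1 = 2; row 2: 5/1 = 5. Minimum is 2 at row 1 (x2 leaves); pivot element 1.
Divide row 1 by 1; eliminate column x3 from the other rows.
Second iteration: most negative z-row entry is -1/4 in column x1, so x1 enters.
Ratio test on column x1 — row 1: 2/(5/4) = 8/5; row 2: entry -7/4 ≤ 0. Minimum is 8/5 at row 1 (x3 leaves); pivot element 5/4.
Divide row 1 by 5/4; eliminate column x1 from the other rows.
After both pivots, the entry at constraint row 2, column x2 is 2/5.

2/5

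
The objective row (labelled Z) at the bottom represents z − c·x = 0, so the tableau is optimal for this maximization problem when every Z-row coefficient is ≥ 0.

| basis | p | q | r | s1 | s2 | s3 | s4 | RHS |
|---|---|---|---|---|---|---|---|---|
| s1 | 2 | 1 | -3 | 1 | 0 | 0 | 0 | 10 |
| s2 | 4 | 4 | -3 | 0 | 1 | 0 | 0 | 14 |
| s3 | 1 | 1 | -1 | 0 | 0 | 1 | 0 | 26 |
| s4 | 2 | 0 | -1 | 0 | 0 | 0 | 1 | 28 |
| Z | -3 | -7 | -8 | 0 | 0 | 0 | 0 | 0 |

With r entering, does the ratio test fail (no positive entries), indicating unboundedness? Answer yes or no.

Every constraint-row entry in column r is ≤ 0, so increasing r is unbounded.

yes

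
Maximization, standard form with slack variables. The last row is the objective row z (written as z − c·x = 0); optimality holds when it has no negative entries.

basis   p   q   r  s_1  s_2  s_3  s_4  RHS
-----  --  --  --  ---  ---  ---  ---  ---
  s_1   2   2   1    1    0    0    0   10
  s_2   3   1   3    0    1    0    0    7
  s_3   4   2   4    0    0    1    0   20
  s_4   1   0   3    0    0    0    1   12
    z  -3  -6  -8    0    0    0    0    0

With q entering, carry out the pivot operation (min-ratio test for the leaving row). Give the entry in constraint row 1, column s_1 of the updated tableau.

1/2

Ratio test on column q — row 1: 10/2 = 5; row 2: 7/1 = 7; row 3: 20/2 = 10; row 4: entry 0 ≤ 0. Minimum is 5 at row 1 (s_1 leaves); pivot element 2.
Divide row 1 by 2; eliminate column q from the other rows.
In the new row 1, the s_1 entry is the old entry divided by the pivot: 1/2 = 1/2.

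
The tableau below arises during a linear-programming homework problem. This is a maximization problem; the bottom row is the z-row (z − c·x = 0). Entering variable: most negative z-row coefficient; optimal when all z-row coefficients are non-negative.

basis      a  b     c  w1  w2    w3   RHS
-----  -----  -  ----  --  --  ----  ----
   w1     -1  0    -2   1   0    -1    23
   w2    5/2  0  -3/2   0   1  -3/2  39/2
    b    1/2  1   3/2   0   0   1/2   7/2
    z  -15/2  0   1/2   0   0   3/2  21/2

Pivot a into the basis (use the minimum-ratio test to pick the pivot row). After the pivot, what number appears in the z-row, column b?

Ratio test on column a — row 1: entry -1 ≤ 0; row 2: (39/2)/(5/2) = 39/5; row 3: (7/2)/(1/2) = 7. Minimum is 7 at row 3 (b leaves); pivot element 1/2.
Divide row 3 by 1/2; eliminate column a from the other rows.
z-row update in column b: 0 − (-15/2)·2 = 15.

15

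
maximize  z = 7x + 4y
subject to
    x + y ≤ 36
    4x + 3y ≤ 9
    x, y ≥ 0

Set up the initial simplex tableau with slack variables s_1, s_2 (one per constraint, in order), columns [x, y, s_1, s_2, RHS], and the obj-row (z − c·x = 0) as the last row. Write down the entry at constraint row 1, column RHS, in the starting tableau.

36

The RHS of constraint 1 is b_1 = 36.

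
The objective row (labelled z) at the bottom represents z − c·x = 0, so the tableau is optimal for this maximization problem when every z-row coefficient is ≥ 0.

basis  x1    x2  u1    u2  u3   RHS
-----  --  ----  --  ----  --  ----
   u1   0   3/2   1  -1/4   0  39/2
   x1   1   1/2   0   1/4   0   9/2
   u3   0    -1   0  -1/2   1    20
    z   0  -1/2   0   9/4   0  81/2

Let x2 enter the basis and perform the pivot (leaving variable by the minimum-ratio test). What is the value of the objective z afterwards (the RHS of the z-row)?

Ratio test on column x2 — row 1: (39/2)/(3/2) = 13; row 2: (9/2)/(1/2) = 9; row 3: entry -1 ≤ 0. Minimum is 9 at row 2 (x1 leaves); pivot element 1/2.
Pivot on row 2; the z-row RHS becomes 81/2 − (-1/2)·9 = 45.

45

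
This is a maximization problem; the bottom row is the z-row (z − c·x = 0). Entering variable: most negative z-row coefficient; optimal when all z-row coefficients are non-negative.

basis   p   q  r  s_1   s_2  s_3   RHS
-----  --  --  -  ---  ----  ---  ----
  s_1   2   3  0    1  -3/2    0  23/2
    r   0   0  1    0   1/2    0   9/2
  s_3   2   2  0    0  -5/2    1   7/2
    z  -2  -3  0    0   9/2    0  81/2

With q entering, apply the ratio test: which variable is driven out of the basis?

Column q entries and ratios — s_1: (23/2)/3 = 23/6; r: 0 ≤ 0, skip; s_3: (7/2)/2 = 7/4.
Smallest ratio is 7/4 in the row of s_3, so s_3 leaves.

s_3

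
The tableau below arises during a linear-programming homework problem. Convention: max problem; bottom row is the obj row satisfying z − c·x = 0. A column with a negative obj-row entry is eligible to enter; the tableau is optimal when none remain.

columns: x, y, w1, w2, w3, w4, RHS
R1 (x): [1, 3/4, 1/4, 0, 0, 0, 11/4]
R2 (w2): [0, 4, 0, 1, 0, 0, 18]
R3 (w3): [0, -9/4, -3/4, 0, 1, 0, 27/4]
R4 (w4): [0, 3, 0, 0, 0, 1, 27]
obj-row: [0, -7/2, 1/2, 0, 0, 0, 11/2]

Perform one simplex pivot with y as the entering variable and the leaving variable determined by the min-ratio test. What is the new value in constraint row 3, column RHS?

Ratio test on column y — row 1: (11/4)/(3/4) = 11/3; row 2: 18/4 = 9/2; row 3: entry -9/4 ≤ 0; row 4: 27/3 = 9. Minimum is 11/3 at row 1 (x leaves); pivot element 3/4.
Divide row 1 by 3/4; eliminate column y from the other rows.
Row 3 update in column RHS: 27/4 − (-9/4)·(11/3) = 15.

15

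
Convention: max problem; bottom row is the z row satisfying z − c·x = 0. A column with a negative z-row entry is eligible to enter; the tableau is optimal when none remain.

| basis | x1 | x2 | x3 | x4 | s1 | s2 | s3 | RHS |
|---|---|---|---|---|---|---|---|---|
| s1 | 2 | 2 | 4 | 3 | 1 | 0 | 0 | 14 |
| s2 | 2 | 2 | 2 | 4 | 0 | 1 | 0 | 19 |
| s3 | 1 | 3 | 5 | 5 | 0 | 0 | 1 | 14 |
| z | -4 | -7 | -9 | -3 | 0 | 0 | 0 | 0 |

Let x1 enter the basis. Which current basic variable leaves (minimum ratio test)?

Column x1 entries and ratios — s1: 14/2 = 7; s2: 19/2 = 19/2; s3: 14/1 = 14.
Smallest ratio is 7 in the row of s1, so s1 leaves.

s1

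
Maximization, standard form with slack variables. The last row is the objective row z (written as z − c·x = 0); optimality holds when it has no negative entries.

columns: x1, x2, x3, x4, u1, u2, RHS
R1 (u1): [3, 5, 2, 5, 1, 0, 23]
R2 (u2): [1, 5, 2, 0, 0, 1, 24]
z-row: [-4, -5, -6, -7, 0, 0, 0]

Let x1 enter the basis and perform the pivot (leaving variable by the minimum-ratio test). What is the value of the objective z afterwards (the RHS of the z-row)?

92/3

Ratio test on column x1 — row 1: 23/3 = 23/3; row 2: 24/1 = 24. Minimum is 23/3 at row 1 (u1 leaves); pivot element 3.
Pivot on row 1; the z-row RHS becomes 0 − (-4)·(23/3) = 92/3.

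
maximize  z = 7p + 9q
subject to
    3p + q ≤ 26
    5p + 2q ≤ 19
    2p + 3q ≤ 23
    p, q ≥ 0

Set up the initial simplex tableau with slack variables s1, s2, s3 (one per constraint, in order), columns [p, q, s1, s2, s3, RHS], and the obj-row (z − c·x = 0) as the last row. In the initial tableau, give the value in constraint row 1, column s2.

0

Slack s2 belongs to constraint 2; its column is the unit vector e_2, so the entry in row 1 is 0.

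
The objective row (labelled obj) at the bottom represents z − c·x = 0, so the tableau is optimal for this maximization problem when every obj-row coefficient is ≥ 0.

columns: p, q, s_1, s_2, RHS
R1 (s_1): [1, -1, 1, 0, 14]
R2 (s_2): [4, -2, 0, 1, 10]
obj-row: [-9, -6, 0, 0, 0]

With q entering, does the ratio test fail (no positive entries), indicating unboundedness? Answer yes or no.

Every constraint-row entry in column q is ≤ 0, so increasing q is unbounded.

yes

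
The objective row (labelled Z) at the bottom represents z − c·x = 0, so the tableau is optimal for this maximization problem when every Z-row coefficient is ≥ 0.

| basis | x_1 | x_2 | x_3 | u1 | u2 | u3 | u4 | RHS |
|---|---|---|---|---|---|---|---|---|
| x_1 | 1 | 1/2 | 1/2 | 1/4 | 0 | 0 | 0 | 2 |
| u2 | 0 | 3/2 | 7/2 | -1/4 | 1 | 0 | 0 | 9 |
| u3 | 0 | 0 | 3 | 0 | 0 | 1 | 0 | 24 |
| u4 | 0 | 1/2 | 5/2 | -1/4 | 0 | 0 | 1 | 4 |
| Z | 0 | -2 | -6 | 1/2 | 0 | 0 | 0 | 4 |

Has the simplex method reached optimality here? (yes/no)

no

The Z-row has a negative entry -6 in column x_3, so it is not optimal.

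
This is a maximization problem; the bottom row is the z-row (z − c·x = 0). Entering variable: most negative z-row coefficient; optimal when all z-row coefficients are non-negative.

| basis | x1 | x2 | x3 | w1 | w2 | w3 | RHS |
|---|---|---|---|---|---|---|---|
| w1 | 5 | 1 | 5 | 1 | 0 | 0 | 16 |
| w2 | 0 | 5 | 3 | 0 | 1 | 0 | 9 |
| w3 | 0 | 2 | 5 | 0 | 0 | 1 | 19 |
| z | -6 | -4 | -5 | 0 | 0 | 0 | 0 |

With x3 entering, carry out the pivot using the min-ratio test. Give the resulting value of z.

Ratio test on column x3 — row 1: 16/5 = 16/5; row 2: 9/3 = 3; row 3: 19/5 = 19/5. Minimum is 3 at row 2 (w2 leaves); pivot element 3.
Pivot on row 2; the z-row RHS becomes 0 − (-5)·3 = 15.

15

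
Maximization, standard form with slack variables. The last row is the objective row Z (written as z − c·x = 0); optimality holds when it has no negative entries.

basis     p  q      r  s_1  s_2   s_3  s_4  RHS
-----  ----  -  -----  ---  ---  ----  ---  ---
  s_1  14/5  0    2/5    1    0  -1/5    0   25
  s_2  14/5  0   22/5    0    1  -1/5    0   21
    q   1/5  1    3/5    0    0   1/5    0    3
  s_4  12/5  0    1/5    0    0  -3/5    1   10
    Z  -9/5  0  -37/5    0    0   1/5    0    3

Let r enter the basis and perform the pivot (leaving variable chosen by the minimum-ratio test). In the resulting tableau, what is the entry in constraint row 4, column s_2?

Ratio test on column r — row 1: 25/(2/5) = 125/2; row 2: 21/(22/5) = 105/22; row 3: 3/(3/5) = 5; row 4: 10/(1/5) = 50. Minimum is 105/22 at row 2 (s_2 leaves); pivot element 22/5.
Divide row 2 by 22/5; eliminate column r from the other rows.
Row 4 update in column s_2: 0 − (1/5)·(5/22) = -1/22.

-1/22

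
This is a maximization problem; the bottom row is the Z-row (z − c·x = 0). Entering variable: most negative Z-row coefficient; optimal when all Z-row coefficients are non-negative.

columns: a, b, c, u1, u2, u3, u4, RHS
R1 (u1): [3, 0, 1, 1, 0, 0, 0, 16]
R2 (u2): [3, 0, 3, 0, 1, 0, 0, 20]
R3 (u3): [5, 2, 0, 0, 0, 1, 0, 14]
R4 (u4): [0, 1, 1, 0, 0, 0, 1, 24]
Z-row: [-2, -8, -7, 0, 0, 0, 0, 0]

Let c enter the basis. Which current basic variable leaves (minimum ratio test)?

Column c entries and ratios — u1: 16/1 = 16; u2: 20/3 = 20/3; u3: 0 ≤ 0, skip; u4: 24/1 = 24.
Smallest ratio is 20/3 in the row of u2, so u2 leaves.

u2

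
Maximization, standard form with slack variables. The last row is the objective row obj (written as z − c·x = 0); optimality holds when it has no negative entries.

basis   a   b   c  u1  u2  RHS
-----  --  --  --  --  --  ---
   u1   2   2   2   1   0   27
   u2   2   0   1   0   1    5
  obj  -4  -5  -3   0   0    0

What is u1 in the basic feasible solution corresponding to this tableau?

27

u1 is basic (row 1); its value is the RHS of that row, 27.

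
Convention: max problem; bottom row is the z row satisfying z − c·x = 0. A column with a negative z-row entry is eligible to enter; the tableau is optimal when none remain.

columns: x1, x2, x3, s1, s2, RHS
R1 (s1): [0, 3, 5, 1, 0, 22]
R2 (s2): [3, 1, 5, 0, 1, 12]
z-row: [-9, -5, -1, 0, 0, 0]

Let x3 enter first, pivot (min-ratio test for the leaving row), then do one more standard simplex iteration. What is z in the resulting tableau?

Ratio test on column x3 — row 1: 22/5 = 22/5; row 2: 12/5 = 12/5. Minimum is 12/5 at row 2 (s2 leaves); pivot element 5.
Pivot on row 2; the z-row RHS becomes 0 − (-1)·(12/5) = 12/5.
Next entering variable (most negative z-row entry -42/5): x1.
Ratio test on column x1 — row 1: entry -3 ≤ 0; row 2: (12/5)/(3/5) = 4. Minimum is 4 at row 2 (x3 leaves); pivot element 3/5.
After the second pivot the z-row RHS is 12/5 − (-42/5)·4 = 36.

36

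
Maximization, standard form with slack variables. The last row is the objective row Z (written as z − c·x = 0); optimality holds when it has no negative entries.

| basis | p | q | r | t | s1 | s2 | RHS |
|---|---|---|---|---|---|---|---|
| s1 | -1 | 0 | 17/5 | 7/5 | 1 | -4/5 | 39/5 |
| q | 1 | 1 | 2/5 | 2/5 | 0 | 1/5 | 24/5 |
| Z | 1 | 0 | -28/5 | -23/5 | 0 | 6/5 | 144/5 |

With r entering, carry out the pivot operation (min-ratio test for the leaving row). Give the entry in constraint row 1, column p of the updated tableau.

-5/17

Ratio test on column r — row 1: (39/5)/(17/5) = 39/17; row 2: (24/5)/(2/5) = 12. Minimum is 39/17 at row 1 (s1 leaves); pivot element 17/5.
Divide row 1 by 17/5; eliminate column r from the other rows.
In the new row 1, the p entry is the old entry divided by the pivot: (-1)/(17/5) = -5/17.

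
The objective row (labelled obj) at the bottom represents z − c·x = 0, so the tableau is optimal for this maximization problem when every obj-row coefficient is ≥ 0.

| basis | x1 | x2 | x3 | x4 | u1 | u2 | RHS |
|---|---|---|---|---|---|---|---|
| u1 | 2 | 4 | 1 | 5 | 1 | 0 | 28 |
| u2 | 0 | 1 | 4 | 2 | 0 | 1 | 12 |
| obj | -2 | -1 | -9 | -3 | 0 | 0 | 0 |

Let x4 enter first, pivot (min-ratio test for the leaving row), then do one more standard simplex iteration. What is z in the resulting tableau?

56/3

Ratio test on column x4 — row 1: 28/5 = 28/5; row 2: 12/2 = 6. Minimum is 28/5 at row 1 (u1 leaves); pivot element 5.
Pivot on row 1; the obj-row RHS becomes 0 − (-3)·(28/5) = 84/5.
Next entering variable (most negative obj-row entry -42/5): x3.
Ratio test on column x3 — row 1: (28/5)/(1/5) = 28; row 2: (4/5)/(18/5) = 2/9. Minimum is 2/9 at row 2 (u2 leaves); pivot element 18/5.
After the second pivot the obj-row RHS is 84/5 − (-42/5)·(2/9) = 56/3.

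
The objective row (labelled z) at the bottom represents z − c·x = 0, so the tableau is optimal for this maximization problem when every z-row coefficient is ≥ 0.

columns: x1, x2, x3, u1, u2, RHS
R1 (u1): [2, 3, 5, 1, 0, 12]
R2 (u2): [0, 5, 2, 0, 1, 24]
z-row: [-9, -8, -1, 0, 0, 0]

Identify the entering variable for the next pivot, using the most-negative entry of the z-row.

x1

Negative z-row entries: x1: -9, x2: -8, x3: -1.
The most negative is -9 in column x1, so x1 enters.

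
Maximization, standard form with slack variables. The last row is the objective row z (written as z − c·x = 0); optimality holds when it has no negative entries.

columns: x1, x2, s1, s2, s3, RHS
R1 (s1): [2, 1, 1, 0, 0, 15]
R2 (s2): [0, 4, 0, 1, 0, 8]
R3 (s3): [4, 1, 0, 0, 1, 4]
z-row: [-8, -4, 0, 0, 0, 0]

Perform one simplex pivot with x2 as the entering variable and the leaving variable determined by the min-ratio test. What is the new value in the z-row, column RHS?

8

Ratio test on column x2 — row 1: 15/1 = 15; row 2: 8/4 = 2; row 3: 4/1 = 4. Minimum is 2 at row 2 (s2 leaves); pivot element 4.
Divide row 2 by 4; eliminate column x2 from the other rows.
z-row update in column RHS: 0 − (-4)·2 = 8.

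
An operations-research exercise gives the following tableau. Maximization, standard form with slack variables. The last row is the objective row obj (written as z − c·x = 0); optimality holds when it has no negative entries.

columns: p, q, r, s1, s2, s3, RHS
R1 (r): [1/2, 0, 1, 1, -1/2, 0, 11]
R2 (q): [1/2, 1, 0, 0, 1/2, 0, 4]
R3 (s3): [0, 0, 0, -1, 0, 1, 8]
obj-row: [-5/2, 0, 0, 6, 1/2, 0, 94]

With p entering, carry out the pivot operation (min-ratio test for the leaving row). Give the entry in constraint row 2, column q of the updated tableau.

2

Ratio test on column p — row 1: 11/(1/2) = 22; row 2: 4/(1/2) = 8; row 3: entry 0 ≤ 0. Minimum is 8 at row 2 (q leaves); pivot element 1/2.
Divide row 2 by 1/2; eliminate column p from the other rows.
In the new row 2, the q entry is the old entry divided by the pivot: 1/(1/2) = 2.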